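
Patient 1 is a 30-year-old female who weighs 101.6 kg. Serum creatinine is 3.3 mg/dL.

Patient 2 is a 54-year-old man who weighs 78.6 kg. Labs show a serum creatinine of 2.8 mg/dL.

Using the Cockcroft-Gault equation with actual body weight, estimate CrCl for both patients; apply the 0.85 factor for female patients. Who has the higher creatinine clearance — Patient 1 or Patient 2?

Patient 1

Patient 1: CrCl = (140 − 30) × 101.6 / (72 × 3.3) × 0.85 = 11176.0 / 237.60 × 0.85 ≈ 40.0 mL/min
Patient 2: CrCl = (140 − 54) × 78.6 / (72 × 2.8) = 6759.6 / 201.60 ≈ 33.5 mL/min
40.0 vs 33.5 mL/min → Patient 1 is higher.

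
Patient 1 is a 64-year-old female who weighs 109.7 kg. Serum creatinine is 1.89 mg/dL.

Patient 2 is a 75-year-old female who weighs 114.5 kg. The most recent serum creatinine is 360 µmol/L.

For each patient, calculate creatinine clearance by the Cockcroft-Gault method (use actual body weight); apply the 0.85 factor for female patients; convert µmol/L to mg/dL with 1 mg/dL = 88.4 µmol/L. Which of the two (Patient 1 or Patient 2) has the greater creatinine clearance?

Patient 1

Patient 1: CrCl = (140 − 64) × 109.7 / (72 × 1.89) × 0.85 = 8337.2 / 136.08 × 0.85 ≈ 52.1 mL/min
Patient 2: SCr = 360 / 88.4 = 4.072 mg/dL
Patient 2: CrCl = (140 − 75) × 114.5 / (72 × 4.072) × 0.85 = 7442.5 / 293.18 × 0.85 ≈ 21.6 mL/min
52.1 vs 21.6 mL/min → Patient 1 is higher.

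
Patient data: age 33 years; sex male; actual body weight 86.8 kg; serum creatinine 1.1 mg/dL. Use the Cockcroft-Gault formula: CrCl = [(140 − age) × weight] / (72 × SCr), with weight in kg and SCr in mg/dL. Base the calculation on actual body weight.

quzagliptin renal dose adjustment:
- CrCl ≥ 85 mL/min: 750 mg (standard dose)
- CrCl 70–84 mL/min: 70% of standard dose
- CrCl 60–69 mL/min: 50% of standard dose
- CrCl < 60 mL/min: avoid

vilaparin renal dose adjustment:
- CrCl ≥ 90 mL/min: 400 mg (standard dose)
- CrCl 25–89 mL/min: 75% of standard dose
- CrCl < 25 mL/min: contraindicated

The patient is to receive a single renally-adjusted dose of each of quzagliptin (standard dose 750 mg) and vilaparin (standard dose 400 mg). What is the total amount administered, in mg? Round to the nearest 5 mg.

CrCl = (140 − 33) × 86.8 / (72 × 1.1) = 9287.6 / 79.20 ≈ 117.3 mL/min
CrCl ≈ 117 mL/min.
quzagliptin: ≥ 85 mL/min → 100% of 750 mg = 750 mg.
vilaparin: ≥ 90 mL/min → 100% of 400 mg = 400 mg.
Total = 750 + 400 = 1150 mg.

1150 mg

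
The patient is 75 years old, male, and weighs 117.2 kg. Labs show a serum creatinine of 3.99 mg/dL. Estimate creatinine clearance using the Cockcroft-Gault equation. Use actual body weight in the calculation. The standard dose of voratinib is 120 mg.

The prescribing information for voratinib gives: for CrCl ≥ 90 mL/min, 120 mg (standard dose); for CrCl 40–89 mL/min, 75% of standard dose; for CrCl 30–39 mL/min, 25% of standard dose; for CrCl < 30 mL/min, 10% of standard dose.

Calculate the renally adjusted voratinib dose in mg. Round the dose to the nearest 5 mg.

CrCl = (140 − 75) × 117.2 / (72 × 3.99) = 7618.0 / 287.28 ≈ 26.5 mL/min
CrCl ≈ 27 mL/min → bracket < 30 mL/min.
10% of 120 mg = 12 mg → 10 mg

10 mg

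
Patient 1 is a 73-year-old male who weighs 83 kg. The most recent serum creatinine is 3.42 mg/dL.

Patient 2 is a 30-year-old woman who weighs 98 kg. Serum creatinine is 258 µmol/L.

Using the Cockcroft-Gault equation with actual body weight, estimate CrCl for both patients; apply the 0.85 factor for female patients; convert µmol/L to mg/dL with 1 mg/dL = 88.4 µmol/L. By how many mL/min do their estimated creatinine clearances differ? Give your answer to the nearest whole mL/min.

Patient 1: CrCl = (140 − 73) × 83 / (72 × 3.42) = 5561.0 / 246.24 ≈ 22.6 mL/min
Patient 2: SCr = 258 / 88.4 = 2.919 mg/dL
Patient 2: CrCl = (140 − 30) × 98 / (72 × 2.919) × 0.85 = 10780.0 / 210.17 × 0.85 ≈ 43.6 mL/min
|22.6 − 43.6| = 21.0 mL/min

21 mL/min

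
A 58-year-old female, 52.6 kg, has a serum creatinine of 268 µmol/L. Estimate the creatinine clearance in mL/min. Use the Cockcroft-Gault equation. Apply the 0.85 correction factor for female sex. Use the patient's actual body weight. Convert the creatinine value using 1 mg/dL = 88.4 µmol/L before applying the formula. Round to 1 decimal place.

16.8 mL/min

SCr = 268 / 88.4 = 3.032 mg/dL
CrCl = (140 − 58) × 52.6 / (72 × 3.032) × 0.85 = 4313.2 / 218.30 × 0.85 ≈ 16.8 mL/min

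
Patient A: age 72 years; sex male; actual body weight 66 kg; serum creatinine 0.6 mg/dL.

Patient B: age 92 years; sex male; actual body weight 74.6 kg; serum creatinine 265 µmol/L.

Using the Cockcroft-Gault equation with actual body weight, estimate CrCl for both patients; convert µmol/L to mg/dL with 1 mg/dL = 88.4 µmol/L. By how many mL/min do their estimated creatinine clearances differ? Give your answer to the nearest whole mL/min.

Patient A: CrCl = (140 − 72) × 66 / (72 × 0.6) = 4488.0 / 43.20 ≈ 103.9 mL/min
Patient B: SCr = 265 / 88.4 = 2.998 mg/dL
Patient B: CrCl = (140 − 92) × 74.6 / (72 × 2.998) = 3580.8 / 215.86 ≈ 16.6 mL/min
|103.9 − 16.6| = 87.3 mL/min

87 mL/min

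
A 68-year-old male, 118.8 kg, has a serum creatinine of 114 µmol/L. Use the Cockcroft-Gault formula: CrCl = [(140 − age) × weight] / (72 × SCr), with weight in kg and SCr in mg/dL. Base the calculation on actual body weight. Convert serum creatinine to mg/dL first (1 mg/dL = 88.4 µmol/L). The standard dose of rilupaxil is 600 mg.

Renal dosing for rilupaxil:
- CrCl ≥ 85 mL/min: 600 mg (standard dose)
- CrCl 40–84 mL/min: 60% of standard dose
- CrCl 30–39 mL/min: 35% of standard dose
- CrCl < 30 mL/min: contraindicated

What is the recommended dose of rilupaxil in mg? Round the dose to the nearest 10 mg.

SCr = 114 / 88.4 = 1.29 mg/dL
CrCl = (140 − 68) × 118.8 / (72 × 1.29) = 8553.6 / 92.88 ≈ 92.1 mL/min
CrCl ≈ 92 mL/min → bracket ≥ 85 mL/min.
100% of 600 mg = 600 mg

600 mg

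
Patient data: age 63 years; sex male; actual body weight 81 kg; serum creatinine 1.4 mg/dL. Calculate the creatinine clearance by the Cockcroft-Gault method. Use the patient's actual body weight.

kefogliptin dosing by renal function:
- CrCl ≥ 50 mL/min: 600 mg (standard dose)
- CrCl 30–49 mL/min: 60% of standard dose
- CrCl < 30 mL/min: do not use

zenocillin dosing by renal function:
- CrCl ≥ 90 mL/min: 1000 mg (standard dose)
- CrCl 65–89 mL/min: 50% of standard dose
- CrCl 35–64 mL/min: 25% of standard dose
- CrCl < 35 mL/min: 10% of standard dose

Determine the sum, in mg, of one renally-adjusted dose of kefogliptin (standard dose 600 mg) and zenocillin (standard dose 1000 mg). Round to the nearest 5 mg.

CrCl = (140 − 63) × 81 / (72 × 1.4) = 6237.0 / 100.80 ≈ 61.9 mL/min
CrCl ≈ 62 mL/min.
kefogliptin: ≥ 50 mL/min → 100% of 600 mg = 600 mg.
zenocillin: 35–64 mL/min → 25% of 1000 mg = 250 mg.
Total = 600 + 250 = 850 mg.

850 mg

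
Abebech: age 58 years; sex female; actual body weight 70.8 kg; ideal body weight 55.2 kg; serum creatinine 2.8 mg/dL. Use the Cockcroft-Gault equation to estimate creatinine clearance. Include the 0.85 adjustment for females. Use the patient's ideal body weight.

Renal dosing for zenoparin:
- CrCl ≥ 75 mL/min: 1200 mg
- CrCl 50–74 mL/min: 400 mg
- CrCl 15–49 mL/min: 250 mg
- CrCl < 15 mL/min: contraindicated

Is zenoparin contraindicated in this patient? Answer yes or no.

no

CrCl = (140 − 58) × 55.2 / (72 × 2.8) × 0.85 = 4526.4 / 201.60 × 0.85 ≈ 19.1 mL/min
CrCl ≈ 19 mL/min, which is ≥ 15 mL/min.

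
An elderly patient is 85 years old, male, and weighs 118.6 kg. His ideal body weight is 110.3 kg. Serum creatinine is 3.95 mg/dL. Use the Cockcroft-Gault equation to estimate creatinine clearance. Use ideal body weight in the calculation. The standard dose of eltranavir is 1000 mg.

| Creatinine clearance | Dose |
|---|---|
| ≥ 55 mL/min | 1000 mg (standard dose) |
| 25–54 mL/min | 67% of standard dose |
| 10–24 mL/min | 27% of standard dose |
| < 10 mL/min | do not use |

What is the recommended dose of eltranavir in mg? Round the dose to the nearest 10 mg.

270 mg

CrCl = (140 − 85) × 110.3 / (72 × 3.95) = 6066.5 / 284.40 ≈ 21.3 mL/min
CrCl ≈ 21 mL/min → bracket 10–24 mL/min.
27% of 1000 mg = 270 mg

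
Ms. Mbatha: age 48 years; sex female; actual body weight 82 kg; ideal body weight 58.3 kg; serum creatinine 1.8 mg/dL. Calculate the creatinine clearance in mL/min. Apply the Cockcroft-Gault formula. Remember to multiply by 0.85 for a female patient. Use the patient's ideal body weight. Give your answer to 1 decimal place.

CrCl = (140 − 48) × 58.3 / (72 × 1.8) × 0.85 = 5363.6 / 129.60 × 0.85 ≈ 35.2 mL/min

35.2 mL/min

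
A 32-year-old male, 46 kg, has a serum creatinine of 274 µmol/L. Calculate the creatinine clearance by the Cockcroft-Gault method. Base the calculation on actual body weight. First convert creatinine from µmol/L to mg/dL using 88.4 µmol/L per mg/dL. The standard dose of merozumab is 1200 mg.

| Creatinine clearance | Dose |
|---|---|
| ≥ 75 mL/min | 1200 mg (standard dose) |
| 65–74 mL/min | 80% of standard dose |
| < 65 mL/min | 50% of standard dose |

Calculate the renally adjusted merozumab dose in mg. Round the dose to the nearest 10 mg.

600 mg

SCr = 274 / 88.4 = 3.1 mg/dL
CrCl = (140 − 32) × 46 / (72 × 3.1) = 4968.0 / 223.20 ≈ 22.3 mL/min
CrCl ≈ 22 mL/min → bracket < 65 mL/min.
50% of 1200 mg = 600 mg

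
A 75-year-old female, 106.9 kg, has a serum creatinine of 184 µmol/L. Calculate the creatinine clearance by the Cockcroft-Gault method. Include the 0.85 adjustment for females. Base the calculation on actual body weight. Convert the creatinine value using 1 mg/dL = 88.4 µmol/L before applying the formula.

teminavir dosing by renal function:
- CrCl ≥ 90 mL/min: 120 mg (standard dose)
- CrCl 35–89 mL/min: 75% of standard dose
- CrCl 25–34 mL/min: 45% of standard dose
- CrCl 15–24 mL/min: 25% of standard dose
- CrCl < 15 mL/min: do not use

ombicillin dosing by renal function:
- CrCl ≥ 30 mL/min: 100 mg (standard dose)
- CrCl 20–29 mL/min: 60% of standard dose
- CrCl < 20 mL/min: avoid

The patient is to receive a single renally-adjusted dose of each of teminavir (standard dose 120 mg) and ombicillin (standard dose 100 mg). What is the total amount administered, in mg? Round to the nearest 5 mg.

SCr = 184 / 88.4 = 2.081 mg/dL
CrCl = (140 − 75) × 106.9 / (72 × 2.081) × 0.85 = 6948.5 / 149.83 × 0.85 ≈ 39.4 mL/min
CrCl ≈ 39 mL/min.
teminavir: 35–89 mL/min → 75% of 120 mg = 90 mg.
ombicillin: ≥ 30 mL/min → 100% of 100 mg = 100 mg.
Total = 90 + 100 = 190 mg.

190 mg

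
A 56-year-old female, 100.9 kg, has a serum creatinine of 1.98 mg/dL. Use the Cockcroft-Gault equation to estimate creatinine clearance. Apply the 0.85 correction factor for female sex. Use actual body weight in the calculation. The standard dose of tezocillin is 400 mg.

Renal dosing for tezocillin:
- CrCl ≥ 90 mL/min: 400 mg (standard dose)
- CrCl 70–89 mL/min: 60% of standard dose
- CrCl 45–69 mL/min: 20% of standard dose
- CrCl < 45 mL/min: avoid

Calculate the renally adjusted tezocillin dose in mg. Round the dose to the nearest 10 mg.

CrCl = (140 − 56) × 100.9 / (72 × 1.98) × 0.85 = 8475.6 / 142.56 × 0.85 ≈ 50.5 mL/min
CrCl ≈ 51 mL/min → bracket 45–69 mL/min.
20% of 400 mg = 80 mg

80 mg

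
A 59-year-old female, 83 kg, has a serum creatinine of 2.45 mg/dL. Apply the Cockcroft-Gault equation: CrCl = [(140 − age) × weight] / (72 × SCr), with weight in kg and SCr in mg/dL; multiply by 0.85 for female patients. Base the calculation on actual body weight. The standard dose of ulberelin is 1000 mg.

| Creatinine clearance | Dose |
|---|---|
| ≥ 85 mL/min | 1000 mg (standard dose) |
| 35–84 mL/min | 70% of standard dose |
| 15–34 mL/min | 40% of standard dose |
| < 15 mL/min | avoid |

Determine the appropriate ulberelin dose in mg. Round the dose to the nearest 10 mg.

400 mg

CrCl = (140 − 59) × 83 / (72 × 2.45) × 0.85 = 6723.0 / 176.40 × 0.85 ≈ 32.4 mL/min
CrCl ≈ 32 mL/min → bracket 15–34 mL/min.
40% of 1000 mg = 400 mg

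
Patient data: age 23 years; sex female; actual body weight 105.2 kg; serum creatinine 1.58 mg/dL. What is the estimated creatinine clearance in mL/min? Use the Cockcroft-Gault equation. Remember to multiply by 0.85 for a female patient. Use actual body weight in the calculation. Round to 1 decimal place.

92.0 mL/min

CrCl = (140 − 23) × 105.2 / (72 × 1.58) × 0.85 = 12308.4 / 113.76 × 0.85 ≈ 92.0 mL/min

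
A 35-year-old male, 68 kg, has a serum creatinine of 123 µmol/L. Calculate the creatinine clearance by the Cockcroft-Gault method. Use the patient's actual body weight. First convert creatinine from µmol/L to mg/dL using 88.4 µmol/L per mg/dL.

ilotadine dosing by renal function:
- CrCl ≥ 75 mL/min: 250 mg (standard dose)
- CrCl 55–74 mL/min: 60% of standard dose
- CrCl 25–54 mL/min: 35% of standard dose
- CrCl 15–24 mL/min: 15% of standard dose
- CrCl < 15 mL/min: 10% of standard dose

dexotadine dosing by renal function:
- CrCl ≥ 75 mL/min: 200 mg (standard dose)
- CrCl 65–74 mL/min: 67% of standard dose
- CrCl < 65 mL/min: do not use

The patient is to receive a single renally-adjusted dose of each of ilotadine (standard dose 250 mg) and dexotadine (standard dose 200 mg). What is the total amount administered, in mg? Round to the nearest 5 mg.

SCr = 123 / 88.4 = 1.391 mg/dL
CrCl = (140 − 35) × 68 / (72 × 1.391) = 7140.0 / 100.15 ≈ 71.3 mL/min
CrCl ≈ 71 mL/min.
ilotadine: 55–74 mL/min → 60% of 250 mg = 150 mg.
dexotadine: 65–74 mL/min → 67% of 200 mg = 134 mg.
Total = 150 + 134 = 284 mg.

285 mg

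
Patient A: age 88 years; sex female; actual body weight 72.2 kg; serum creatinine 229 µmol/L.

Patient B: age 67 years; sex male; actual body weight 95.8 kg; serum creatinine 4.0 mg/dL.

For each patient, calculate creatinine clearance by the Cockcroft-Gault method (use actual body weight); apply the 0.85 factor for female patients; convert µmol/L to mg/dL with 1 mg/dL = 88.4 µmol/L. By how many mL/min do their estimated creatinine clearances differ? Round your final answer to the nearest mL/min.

7 mL/min

Patient A: SCr = 229 / 88.4 = 2.59 mg/dL
Patient A: CrCl = (140 − 88) × 72.2 / (72 × 2.59) × 0.85 = 3754.4 / 186.48 × 0.85 ≈ 17.1 mL/min
Patient B: CrCl = (140 − 67) × 95.8 / (72 × 4) = 6993.4 / 288.00 ≈ 24.3 mL/min
|17.1 − 24.3| = 7.2 mL/min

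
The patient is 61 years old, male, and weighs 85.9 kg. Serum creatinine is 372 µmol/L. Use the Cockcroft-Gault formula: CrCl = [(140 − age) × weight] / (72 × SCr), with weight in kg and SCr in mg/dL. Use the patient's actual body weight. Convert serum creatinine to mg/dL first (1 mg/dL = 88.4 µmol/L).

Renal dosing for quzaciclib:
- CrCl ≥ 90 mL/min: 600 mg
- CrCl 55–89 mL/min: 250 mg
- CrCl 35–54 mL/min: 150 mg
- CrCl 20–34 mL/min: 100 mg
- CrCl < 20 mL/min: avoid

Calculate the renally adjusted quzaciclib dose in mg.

100 mg

SCr = 372 / 88.4 = 4.208 mg/dL
CrCl = (140 − 61) × 85.9 / (72 × 4.208) = 6786.1 / 302.98 ≈ 22.4 mL/min
CrCl ≈ 22 mL/min → bracket 20–34 mL/min.
Dose for this bracket: 100 mg.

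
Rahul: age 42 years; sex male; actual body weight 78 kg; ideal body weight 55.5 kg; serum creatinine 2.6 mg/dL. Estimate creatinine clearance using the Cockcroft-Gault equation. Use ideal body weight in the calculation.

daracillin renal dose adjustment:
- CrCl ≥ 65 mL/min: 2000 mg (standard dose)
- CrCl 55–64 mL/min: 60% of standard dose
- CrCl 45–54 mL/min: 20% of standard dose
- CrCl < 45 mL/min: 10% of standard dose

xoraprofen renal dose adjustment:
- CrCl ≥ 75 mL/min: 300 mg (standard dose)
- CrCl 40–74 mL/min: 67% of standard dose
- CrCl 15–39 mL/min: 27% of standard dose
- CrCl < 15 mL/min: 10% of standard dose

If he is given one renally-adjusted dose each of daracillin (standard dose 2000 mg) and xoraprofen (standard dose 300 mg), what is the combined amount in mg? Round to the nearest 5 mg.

280 mg

CrCl = (140 − 42) × 55.5 / (72 × 2.6) = 5439.0 / 187.20 ≈ 29.1 mL/min
CrCl ≈ 29 mL/min.
daracillin: < 45 mL/min → 10% of 2000 mg = 200 mg.
xoraprofen: 15–39 mL/min → 27% of 300 mg = 81 mg.
Total = 200 + 81 = 281 mg.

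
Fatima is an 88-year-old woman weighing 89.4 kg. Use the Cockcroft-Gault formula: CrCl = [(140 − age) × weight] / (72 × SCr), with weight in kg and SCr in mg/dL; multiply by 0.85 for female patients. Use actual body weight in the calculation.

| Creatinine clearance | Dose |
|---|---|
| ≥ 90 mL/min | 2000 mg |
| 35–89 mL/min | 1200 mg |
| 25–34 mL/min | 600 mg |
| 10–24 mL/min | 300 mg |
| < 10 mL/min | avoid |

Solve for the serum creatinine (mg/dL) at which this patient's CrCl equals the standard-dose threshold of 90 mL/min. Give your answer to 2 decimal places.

0.61 mg/dL

Standard dose requires CrCl ≥ 90 mL/min.
Set (140 − 88) × 89.4 × 0.85 / (72 × SCr) = 90
SCr = (140 − 88) × 89.4 × 0.85 / (72 × 90) = 0.610 mg/dL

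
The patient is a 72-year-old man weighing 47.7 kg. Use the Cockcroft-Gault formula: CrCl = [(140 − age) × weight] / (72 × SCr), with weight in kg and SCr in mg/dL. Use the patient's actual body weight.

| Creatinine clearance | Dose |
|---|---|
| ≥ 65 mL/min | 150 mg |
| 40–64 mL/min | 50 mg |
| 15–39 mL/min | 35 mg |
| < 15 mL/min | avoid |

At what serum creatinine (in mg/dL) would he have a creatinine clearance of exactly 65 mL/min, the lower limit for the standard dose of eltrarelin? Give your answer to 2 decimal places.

0.69 mg/dL

Standard dose requires CrCl ≥ 65 mL/min.
Set (140 − 72) × 47.7 / (72 × SCr) = 65
SCr = (140 − 72) × 47.7 / (72 × 65) = 0.693 mg/dL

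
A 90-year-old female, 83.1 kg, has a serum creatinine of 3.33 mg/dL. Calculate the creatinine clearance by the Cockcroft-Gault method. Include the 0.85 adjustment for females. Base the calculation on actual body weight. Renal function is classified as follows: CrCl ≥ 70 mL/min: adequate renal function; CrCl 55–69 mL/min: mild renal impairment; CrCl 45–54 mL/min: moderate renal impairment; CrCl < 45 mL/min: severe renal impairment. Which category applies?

CrCl = (140 − 90) × 83.1 / (72 × 3.33) × 0.85 = 4155.0 / 239.76 × 0.85 ≈ 14.7 mL/min
15 mL/min falls in the 'severe renal impairment' range.

severe renal impairment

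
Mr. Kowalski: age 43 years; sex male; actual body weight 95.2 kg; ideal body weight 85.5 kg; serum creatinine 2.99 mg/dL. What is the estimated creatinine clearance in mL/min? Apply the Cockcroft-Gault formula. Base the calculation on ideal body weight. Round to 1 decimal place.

CrCl = (140 − 43) × 85.5 / (72 × 2.99) = 8293.5 / 215.28 ≈ 38.5 mL/min

38.5 mL/min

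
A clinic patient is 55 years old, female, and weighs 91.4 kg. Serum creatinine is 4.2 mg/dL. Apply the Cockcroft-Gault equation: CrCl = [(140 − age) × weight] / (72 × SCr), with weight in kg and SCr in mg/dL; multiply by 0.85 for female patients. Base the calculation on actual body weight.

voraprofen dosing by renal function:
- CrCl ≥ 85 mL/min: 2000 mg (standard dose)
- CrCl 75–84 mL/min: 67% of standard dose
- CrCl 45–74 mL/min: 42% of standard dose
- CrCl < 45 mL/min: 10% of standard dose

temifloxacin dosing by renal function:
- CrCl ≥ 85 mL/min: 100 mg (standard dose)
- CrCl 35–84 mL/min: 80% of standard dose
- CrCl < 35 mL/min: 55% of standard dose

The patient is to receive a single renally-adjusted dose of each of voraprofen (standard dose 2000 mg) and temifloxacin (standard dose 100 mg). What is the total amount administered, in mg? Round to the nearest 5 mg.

CrCl = (140 − 55) × 91.4 / (72 × 4.2) × 0.85 = 7769.0 / 302.40 × 0.85 ≈ 21.8 mL/min
CrCl ≈ 22 mL/min.
voraprofen: < 45 mL/min → 10% of 2000 mg = 200 mg.
temifloxacin: < 35 mL/min → 55% of 100 mg = 55 mg.
Total = 200 + 55 = 255 mg.

255 mg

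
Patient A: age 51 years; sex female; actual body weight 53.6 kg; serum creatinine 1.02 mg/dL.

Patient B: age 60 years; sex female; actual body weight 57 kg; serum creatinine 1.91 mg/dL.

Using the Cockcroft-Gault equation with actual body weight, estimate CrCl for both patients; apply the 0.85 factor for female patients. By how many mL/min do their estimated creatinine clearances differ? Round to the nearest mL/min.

Patient A: CrCl = (140 − 51) × 53.6 / (72 × 1.02) × 0.85 = 4770.4 / 73.44 × 0.85 ≈ 55.2 mL/min
Patient B: CrCl = (140 − 60) × 57 / (72 × 1.91) × 0.85 = 4560.0 / 137.52 × 0.85 ≈ 28.2 mL/min
|55.2 − 28.2| = 27.0 mL/min

27 mL/min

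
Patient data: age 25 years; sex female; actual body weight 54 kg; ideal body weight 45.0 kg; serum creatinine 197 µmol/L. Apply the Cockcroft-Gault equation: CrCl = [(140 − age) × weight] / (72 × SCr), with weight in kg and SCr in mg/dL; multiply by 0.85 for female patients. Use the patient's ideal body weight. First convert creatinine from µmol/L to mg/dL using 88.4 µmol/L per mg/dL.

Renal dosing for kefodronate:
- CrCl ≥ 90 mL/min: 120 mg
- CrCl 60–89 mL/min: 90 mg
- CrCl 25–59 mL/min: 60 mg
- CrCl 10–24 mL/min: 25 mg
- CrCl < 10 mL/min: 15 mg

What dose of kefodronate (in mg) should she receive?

60 mg

SCr = 197 / 88.4 = 2.229 mg/dL
CrCl = (140 − 25) × 45 / (72 × 2.229) × 0.85 = 5175.0 / 160.49 × 0.85 ≈ 27.4 mL/min
CrCl ≈ 27 mL/min → bracket 25–59 mL/min.
Dose for this bracket: 60 mg.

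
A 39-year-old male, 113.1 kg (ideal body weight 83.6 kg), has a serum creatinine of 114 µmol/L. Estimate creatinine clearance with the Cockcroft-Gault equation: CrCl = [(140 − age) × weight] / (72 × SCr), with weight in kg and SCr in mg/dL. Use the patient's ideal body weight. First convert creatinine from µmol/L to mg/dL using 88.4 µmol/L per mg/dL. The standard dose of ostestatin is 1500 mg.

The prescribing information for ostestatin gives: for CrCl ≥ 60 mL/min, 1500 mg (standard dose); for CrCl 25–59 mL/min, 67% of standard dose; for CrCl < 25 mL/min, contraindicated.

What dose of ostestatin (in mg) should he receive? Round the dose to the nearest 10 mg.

1500 mg

SCr = 114 / 88.4 = 1.29 mg/dL
CrCl = (140 − 39) × 83.6 / (72 × 1.29) = 8443.6 / 92.88 ≈ 90.9 mL/min
CrCl ≈ 91 mL/min → bracket ≥ 60 mL/min.
100% of 1500 mg = 1500 mg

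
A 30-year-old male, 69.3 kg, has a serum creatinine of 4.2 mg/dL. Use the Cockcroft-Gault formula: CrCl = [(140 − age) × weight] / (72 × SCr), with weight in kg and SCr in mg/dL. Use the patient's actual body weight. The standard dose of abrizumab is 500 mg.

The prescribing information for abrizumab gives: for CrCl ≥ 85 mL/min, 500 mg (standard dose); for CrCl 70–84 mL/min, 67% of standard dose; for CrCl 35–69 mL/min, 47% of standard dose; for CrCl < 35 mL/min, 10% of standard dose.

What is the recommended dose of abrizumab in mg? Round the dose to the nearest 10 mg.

CrCl = (140 − 30) × 69.3 / (72 × 4.2) = 7623.0 / 302.40 ≈ 25.2 mL/min
CrCl ≈ 25 mL/min → bracket < 35 mL/min.
10% of 500 mg = 50 mg

50 mg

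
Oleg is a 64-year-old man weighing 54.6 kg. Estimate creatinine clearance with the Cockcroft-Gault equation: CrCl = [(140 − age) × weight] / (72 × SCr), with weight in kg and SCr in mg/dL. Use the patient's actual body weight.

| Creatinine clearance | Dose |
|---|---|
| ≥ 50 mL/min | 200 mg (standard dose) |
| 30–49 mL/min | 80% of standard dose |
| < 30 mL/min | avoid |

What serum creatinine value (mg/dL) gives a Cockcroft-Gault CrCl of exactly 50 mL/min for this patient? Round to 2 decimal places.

Standard dose requires CrCl ≥ 50 mL/min.
Set (140 − 64) × 54.6 / (72 × SCr) = 50
SCr = (140 − 64) × 54.6 / (72 × 50) = 1.153 mg/dL

1.15 mg/dL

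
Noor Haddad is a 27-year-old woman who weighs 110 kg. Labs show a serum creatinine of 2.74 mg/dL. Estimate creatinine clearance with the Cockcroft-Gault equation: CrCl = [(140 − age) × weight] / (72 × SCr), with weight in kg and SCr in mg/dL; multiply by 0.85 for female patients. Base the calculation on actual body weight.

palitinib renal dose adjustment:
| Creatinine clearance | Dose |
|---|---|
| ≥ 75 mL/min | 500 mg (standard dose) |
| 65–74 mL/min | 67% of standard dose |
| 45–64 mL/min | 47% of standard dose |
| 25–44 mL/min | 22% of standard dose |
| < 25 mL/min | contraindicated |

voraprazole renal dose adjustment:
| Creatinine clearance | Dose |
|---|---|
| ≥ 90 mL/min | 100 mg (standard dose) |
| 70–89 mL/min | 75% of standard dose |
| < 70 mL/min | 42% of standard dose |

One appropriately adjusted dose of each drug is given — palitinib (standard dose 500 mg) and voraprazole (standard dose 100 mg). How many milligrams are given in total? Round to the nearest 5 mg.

275 mg

CrCl = (140 − 27) × 110 / (72 × 2.74) × 0.85 = 12430.0 / 197.28 × 0.85 ≈ 53.6 mL/min
CrCl ≈ 54 mL/min.
palitinib: 45–64 mL/min → 47% of 500 mg = 235 mg.
voraprazole: < 70 mL/min → 42% of 100 mg = 42 mg.
Total = 235 + 42 = 277 mg.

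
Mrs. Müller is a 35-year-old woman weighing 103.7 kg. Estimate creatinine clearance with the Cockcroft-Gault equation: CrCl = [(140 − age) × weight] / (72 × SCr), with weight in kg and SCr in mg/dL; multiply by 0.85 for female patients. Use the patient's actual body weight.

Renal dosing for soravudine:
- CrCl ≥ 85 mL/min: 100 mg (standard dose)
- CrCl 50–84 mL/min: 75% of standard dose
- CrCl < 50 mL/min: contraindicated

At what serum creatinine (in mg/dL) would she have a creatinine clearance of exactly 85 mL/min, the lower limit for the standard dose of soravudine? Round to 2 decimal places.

1.51 mg/dL

Standard dose requires CrCl ≥ 85 mL/min.
Set (140 − 35) × 103.7 × 0.85 / (72 × SCr) = 85
SCr = (140 − 35) × 103.7 × 0.85 / (72 × 85) = 1.512 mg/dL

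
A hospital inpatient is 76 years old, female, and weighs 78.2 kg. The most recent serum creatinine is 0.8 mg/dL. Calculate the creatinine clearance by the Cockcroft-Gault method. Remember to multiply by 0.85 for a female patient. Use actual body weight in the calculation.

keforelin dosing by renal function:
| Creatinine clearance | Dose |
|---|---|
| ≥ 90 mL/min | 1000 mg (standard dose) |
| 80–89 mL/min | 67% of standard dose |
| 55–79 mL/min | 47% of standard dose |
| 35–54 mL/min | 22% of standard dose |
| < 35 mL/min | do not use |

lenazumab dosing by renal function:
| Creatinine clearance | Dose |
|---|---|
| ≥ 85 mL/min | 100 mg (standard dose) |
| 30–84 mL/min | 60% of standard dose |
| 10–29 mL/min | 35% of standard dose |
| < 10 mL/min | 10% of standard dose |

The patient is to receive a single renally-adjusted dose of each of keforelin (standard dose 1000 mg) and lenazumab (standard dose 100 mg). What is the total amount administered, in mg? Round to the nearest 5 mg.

530 mg

CrCl = (140 − 76) × 78.2 / (72 × 0.8) × 0.85 = 5004.8 / 57.60 × 0.85 ≈ 73.9 mL/min
CrCl ≈ 74 mL/min.
keforelin: 55–79 mL/min → 47% of 1000 mg = 470 mg.
lenazumab: 30–84 mL/min → 60% of 100 mg = 60 mg.
Total = 470 + 60 = 530 mg.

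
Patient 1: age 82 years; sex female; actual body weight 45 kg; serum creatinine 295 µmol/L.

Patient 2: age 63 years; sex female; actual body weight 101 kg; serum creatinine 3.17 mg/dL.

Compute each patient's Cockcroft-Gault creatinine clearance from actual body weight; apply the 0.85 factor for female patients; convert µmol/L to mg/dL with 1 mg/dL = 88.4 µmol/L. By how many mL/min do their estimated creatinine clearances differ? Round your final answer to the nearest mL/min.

Patient 1: SCr = 295 / 88.4 = 3.337 mg/dL
Patient 1: CrCl = (140 − 82) × 45 / (72 × 3.337) × 0.85 = 2610.0 / 240.26 × 0.85 ≈ 9.2 mL/min
Patient 2: CrCl = (140 − 63) × 101 / (72 × 3.17) × 0.85 = 7777.0 / 228.24 × 0.85 ≈ 29.0 mL/min
|9.2 − 29.0| = 19.8 mL/min

20 mL/min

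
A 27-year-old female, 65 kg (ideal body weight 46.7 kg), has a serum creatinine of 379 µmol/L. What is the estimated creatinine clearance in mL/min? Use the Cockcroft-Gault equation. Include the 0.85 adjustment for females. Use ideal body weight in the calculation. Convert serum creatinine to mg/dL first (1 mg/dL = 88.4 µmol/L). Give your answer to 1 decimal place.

14.5 mL/min

SCr = 379 / 88.4 = 4.287 mg/dL
CrCl = (140 − 27) × 46.7 / (72 × 4.287) × 0.85 = 5277.1 / 308.66 × 0.85 ≈ 14.5 mL/min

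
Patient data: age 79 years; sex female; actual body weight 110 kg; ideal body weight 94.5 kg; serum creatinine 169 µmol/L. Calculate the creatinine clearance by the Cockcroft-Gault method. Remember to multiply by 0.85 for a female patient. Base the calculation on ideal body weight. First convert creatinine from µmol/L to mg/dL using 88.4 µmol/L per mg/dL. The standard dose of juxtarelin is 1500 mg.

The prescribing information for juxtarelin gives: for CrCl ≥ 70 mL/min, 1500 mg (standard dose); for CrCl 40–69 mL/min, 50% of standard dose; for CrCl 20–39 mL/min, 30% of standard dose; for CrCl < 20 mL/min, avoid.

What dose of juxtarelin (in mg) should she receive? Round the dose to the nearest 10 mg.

450 mg

SCr = 169 / 88.4 = 1.912 mg/dL
CrCl = (140 − 79) × 94.5 / (72 × 1.912) × 0.85 = 5764.5 / 137.66 × 0.85 ≈ 35.6 mL/min
CrCl ≈ 36 mL/min → bracket 20–39 mL/min.
30% of 1500 mg = 450 mg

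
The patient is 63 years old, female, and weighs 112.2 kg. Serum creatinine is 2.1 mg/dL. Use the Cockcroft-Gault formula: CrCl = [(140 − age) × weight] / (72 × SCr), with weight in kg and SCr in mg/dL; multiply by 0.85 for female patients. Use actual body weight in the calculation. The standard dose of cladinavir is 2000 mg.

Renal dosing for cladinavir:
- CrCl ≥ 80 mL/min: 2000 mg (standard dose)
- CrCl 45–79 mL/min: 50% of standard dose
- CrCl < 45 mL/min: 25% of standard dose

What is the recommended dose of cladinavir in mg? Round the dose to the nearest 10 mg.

1000 mg

CrCl = (140 − 63) × 112.2 / (72 × 2.1) × 0.85 = 8639.4 / 151.20 × 0.85 ≈ 48.6 mL/min
CrCl ≈ 49 mL/min → bracket 45–79 mL/min.
50% of 2000 mg = 1000 mg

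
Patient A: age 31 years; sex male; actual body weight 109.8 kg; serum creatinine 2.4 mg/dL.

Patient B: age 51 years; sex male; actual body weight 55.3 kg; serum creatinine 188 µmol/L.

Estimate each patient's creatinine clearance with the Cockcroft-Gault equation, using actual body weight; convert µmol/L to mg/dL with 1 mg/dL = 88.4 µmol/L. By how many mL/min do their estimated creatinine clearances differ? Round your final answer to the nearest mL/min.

Patient A: CrCl = (140 − 31) × 109.8 / (72 × 2.4) = 11968.2 / 172.80 ≈ 69.3 mL/min
Patient B: SCr = 188 / 88.4 = 2.127 mg/dL
Patient B: CrCl = (140 − 51) × 55.3 / (72 × 2.127) = 4921.7 / 153.14 ≈ 32.1 mL/min
|69.3 − 32.1| = 37.2 mL/min

37 mL/min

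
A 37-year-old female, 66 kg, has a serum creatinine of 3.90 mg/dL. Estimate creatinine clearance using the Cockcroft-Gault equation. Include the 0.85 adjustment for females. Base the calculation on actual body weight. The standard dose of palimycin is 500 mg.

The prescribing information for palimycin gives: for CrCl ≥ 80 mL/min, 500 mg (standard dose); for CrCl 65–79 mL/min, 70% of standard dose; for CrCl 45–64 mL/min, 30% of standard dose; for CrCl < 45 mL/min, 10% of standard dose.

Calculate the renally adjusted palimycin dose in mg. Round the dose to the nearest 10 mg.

CrCl = (140 − 37) × 66 / (72 × 3.9) × 0.85 = 6798.0 / 280.80 × 0.85 ≈ 20.6 mL/min
CrCl ≈ 21 mL/min → bracket < 45 mL/min.
10% of 500 mg = 50 mg

50 mg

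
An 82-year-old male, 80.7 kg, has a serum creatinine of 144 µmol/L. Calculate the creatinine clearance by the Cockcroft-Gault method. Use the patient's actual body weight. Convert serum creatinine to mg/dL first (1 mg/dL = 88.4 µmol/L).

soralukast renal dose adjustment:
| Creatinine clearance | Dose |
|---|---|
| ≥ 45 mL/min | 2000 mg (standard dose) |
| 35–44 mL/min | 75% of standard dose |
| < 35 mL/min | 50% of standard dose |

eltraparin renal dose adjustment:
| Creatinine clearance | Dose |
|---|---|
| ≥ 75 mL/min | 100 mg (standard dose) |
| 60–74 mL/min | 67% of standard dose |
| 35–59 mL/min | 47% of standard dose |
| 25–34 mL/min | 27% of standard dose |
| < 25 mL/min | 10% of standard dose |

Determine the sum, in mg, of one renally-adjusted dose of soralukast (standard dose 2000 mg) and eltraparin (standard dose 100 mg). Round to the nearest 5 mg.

SCr = 144 / 88.4 = 1.629 mg/dL
CrCl = (140 − 82) × 80.7 / (72 × 1.629) = 4680.6 / 117.29 ≈ 39.9 mL/min
CrCl ≈ 40 mL/min.
soralukast: 35–44 mL/min → 75% of 2000 mg = 1500 mg.
eltraparin: 35–59 mL/min → 47% of 100 mg = 47 mg.
Total = 1500 + 47 = 1547 mg.

1545 mg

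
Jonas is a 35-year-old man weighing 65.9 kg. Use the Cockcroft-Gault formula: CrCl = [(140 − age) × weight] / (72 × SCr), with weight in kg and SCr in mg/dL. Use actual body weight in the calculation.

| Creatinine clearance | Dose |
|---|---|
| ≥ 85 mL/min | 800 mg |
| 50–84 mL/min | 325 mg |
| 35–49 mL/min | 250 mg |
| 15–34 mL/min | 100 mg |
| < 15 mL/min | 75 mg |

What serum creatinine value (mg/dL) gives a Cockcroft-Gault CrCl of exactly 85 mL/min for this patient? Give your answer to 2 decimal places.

1.13 mg/dL

Standard dose requires CrCl ≥ 85 mL/min.
Set (140 − 35) × 65.9 / (72 × SCr) = 85
SCr = (140 − 35) × 65.9 / (72 × 85) = 1.131 mg/dL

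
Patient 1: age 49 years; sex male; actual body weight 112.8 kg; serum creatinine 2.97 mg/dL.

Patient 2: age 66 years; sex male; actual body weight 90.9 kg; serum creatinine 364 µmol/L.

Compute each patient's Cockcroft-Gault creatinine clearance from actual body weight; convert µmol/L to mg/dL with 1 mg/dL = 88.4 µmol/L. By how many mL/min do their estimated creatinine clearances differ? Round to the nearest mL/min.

25 mL/min

Patient 1: CrCl = (140 − 49) × 112.8 / (72 × 2.97) = 10264.8 / 213.84 ≈ 48.0 mL/min
Patient 2: SCr = 364 / 88.4 = 4.118 mg/dL
Patient 2: CrCl = (140 − 66) × 90.9 / (72 × 4.118) = 6726.6 / 296.50 ≈ 22.7 mL/min
|48.0 − 22.7| = 25.3 mL/min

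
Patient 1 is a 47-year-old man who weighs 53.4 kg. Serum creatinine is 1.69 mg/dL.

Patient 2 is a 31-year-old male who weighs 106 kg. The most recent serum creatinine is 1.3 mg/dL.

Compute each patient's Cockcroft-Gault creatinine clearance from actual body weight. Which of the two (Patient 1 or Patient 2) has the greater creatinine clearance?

Patient 1: CrCl = (140 − 47) × 53.4 / (72 × 1.69) = 4966.2 / 121.68 ≈ 40.8 mL/min
Patient 2: CrCl = (140 − 31) × 106 / (72 × 1.3) = 11554.0 / 93.60 ≈ 123.4 mL/min
40.8 vs 123.4 mL/min → Patient 2 is higher.

Patient 2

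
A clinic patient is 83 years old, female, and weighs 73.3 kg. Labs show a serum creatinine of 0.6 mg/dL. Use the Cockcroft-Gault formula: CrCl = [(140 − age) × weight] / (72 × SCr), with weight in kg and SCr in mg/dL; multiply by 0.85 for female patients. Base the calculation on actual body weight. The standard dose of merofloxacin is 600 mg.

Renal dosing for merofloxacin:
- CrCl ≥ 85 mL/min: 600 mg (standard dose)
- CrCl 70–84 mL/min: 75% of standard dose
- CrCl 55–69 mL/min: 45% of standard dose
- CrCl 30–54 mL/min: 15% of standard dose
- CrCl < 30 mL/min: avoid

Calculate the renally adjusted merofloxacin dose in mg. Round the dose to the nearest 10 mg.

CrCl = (140 − 83) × 73.3 / (72 × 0.6) × 0.85 = 4178.1 / 43.20 × 0.85 ≈ 82.2 mL/min
CrCl ≈ 82 mL/min → bracket 70–84 mL/min.
75% of 600 mg = 450 mg

450 mg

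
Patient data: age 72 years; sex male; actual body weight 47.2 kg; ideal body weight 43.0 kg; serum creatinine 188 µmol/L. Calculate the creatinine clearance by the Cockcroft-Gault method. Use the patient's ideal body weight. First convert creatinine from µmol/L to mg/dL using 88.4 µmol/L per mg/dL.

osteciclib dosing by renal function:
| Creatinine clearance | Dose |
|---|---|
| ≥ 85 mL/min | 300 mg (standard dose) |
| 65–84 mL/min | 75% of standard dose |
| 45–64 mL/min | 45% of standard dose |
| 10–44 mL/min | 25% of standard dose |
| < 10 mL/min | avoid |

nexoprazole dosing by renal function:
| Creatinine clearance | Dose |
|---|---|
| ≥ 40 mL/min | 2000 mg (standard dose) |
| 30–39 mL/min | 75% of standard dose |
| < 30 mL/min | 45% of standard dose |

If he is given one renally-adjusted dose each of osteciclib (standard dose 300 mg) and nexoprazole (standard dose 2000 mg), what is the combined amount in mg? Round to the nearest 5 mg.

975 mg

SCr = 188 / 88.4 = 2.127 mg/dL
CrCl = (140 − 72) × 43 / (72 × 2.127) = 2924.0 / 153.14 ≈ 19.1 mL/min
CrCl ≈ 19 mL/min.
osteciclib: 10–44 mL/min → 25% of 300 mg = 75 mg.
nexoprazole: < 30 mL/min → 45% of 2000 mg = 900 mg.
Total = 75 + 900 = 975 mg.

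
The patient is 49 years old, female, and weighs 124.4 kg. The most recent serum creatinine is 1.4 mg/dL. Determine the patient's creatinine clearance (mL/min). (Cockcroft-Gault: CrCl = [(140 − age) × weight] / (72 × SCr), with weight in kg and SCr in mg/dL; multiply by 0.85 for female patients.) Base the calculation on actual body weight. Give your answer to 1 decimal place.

CrCl = (140 − 49) × 124.4 / (72 × 1.4) × 0.85 = 11320.4 / 100.80 × 0.85 ≈ 95.5 mL/min

95.5 mL/min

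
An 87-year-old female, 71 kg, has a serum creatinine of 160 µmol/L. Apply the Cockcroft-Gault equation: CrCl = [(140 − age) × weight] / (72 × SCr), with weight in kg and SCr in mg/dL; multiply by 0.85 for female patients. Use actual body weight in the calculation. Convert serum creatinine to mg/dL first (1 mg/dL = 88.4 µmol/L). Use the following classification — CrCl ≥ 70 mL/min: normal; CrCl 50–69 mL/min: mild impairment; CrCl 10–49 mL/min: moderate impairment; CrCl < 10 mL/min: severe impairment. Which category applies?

SCr = 160 / 88.4 = 1.81 mg/dL
CrCl = (140 − 87) × 71 / (72 × 1.81) × 0.85 = 3763.0 / 130.32 × 0.85 ≈ 24.5 mL/min
25 mL/min falls in the 'moderate impairment' range.

moderate impairment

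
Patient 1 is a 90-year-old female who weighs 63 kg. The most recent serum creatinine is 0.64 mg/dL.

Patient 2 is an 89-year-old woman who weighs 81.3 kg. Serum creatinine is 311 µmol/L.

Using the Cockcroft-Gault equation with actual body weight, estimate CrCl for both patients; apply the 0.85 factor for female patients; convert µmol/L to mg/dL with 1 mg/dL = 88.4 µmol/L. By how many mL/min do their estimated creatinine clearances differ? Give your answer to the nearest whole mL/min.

Patient 1: CrCl = (140 − 90) × 63 / (72 × 0.64) × 0.85 = 3150.0 / 46.08 × 0.85 ≈ 58.1 mL/min
Patient 2: SCr = 311 / 88.4 = 3.518 mg/dL
Patient 2: CrCl = (140 − 89) × 81.3 / (72 × 3.518) × 0.85 = 4146.3 / 253.30 × 0.85 ≈ 13.9 mL/min
|58.1 − 13.9| = 44.2 mL/min

44 mL/min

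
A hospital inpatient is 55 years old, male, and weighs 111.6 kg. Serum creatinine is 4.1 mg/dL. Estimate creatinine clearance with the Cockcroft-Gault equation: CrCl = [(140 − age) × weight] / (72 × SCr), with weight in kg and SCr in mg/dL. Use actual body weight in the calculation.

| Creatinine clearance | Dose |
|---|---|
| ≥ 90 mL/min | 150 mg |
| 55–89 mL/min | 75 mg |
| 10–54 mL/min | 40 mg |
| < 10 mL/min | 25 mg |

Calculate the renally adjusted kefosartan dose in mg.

40 mg

CrCl = (140 − 55) × 111.6 / (72 × 4.1) = 9486.0 / 295.20 ≈ 32.1 mL/min
CrCl ≈ 32 mL/min → bracket 10–54 mL/min.
Dose for this bracket: 40 mg.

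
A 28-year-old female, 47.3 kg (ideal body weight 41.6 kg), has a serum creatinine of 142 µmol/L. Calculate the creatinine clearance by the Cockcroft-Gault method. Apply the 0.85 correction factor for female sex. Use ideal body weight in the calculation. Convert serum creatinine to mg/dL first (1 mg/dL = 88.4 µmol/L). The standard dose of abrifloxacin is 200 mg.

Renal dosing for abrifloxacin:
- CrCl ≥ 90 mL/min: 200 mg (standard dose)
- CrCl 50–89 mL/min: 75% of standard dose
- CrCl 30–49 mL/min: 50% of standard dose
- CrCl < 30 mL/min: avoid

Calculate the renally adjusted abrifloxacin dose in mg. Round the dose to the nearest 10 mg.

SCr = 142 / 88.4 = 1.606 mg/dL
CrCl = (140 − 28) × 41.6 / (72 × 1.606) × 0.85 = 4659.2 / 115.63 × 0.85 ≈ 34.2 mL/min
CrCl ≈ 34 mL/min → bracket 30–49 mL/min.
50% of 200 mg = 100 mg

100 mg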